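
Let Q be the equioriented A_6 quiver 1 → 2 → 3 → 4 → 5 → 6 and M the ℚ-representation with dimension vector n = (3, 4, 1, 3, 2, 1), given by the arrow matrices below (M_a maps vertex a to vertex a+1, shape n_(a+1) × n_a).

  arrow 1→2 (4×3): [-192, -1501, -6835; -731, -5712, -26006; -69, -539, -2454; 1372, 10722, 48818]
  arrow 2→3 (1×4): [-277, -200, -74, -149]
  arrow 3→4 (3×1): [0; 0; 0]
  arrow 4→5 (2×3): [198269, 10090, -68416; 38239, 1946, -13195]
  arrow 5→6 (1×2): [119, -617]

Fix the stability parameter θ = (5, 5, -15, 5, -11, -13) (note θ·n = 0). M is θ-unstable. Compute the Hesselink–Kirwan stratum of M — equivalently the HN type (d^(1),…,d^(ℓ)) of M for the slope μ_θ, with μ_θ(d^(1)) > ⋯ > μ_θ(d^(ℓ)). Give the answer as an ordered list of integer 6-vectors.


Interval decomposition of M: I[1,2]^2, I[1,3], I[2,2], I[4,4], I[4,5], I[4,6].
HN type (ℓ=4): μ^(1)=5; μ^(2)=-5/3; μ^(3)=-3; μ^(4)=-19/3

((2, 3, 0, 1, 0, 0); (1, 1, 1, 0, 0, 0); (0, 0, 0, 1, 1, 0); (0, 0, 0, 1, 1, 1))


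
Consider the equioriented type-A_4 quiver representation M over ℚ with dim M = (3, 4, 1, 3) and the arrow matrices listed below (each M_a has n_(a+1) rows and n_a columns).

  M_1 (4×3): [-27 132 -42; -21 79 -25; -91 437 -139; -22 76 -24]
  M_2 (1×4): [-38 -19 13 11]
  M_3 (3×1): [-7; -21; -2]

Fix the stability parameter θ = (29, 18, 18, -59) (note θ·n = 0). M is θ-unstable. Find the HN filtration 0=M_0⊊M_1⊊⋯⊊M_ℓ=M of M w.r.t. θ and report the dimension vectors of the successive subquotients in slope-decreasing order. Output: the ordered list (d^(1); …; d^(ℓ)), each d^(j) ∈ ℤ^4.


Interval decomposition of M: I[1,1], I[1,2]^2, I[2,2], I[2,4], I[4,4]^2.
HN type (ℓ=5): μ^(1)=29; μ^(2)=47/2; μ^(3)=18; μ^(4)=-23/3; μ^(5)=-59

((1, 0, 0, 0); (2, 2, 0, 0); (0, 1, 0, 0); (0, 1, 1, 1); (0, 0, 0, 2))


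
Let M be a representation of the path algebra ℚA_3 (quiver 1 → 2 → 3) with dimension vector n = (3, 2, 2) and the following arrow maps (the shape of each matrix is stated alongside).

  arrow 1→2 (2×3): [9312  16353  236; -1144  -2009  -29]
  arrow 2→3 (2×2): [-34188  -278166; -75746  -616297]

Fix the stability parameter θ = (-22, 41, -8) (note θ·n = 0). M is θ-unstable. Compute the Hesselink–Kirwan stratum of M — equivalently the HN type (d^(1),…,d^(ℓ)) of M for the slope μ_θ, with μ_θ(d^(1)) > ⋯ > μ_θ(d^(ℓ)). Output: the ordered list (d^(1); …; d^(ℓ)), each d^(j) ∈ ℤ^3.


Interval decomposition of M: I[1,1], I[1,2], I[1,3], I[3,3].
HN type (ℓ=4): μ^(1)=41; μ^(2)=33/2; μ^(3)=-8; μ^(4)=-22

((0, 1, 0); (0, 1, 1); (0, 0, 1); (3, 0, 0))


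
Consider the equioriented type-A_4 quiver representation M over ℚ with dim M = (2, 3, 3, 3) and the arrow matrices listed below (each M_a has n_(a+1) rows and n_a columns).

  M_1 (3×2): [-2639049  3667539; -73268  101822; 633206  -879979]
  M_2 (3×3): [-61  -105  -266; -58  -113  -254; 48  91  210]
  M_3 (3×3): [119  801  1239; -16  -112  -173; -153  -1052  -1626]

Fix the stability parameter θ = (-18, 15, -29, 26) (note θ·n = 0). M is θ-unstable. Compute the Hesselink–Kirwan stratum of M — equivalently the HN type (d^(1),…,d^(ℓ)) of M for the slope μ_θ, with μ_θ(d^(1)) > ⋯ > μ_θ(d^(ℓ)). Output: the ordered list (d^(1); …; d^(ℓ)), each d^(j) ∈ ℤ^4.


Barcode: M ≅ I[1,4]^2, I[2,2], I[3,4]. HN layers by μ_θ (5 steps, strictly decreasing):
  μ^(1)=26; μ^(2)=15; μ^(3)=-7; μ^(4)=-18; μ^(5)=-29

((0, 0, 0, 3); (0, 1, 0, 0); (0, 2, 2, 0); (2, 0, 0, 0); (0, 0, 1, 0))


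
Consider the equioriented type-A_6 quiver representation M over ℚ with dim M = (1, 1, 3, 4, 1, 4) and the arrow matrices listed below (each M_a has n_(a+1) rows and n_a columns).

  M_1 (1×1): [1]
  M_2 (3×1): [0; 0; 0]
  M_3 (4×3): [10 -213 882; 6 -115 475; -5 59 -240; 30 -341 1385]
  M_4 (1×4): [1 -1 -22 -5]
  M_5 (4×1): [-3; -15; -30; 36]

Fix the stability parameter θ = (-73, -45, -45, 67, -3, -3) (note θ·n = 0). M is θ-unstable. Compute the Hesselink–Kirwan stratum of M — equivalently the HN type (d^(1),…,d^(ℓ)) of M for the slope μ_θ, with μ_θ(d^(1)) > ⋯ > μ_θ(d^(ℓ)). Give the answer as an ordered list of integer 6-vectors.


Interval decomposition of M: I[1,2], I[3,4]^2, I[3,6], I[4,4], I[6,6]^3.
HN type (ℓ=5): μ^(1)=67; μ^(2)=61/3; μ^(3)=-3; μ^(4)=-45; μ^(5)=-73

((0, 0, 0, 3, 0, 0); (0, 0, 0, 1, 1, 1); (0, 0, 0, 0, 0, 3); (0, 1, 3, 0, 0, 0); (1, 0, 0, 0, 0, 0))


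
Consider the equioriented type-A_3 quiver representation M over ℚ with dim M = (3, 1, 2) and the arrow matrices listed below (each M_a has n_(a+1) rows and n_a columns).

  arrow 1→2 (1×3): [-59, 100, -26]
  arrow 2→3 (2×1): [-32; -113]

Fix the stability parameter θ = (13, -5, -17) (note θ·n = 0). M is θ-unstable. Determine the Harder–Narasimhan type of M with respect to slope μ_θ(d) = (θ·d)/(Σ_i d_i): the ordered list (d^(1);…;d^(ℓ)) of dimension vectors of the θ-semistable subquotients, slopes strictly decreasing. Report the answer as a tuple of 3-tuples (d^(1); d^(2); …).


Barcode: M ≅ I[1,1]^2, I[1,3], I[3,3]. HN layers by μ_θ (3 steps, strictly decreasing):
  μ^(1)=13; μ^(2)=-3; μ^(3)=-17

((2, 0, 0); (1, 1, 1); (0, 0, 1))


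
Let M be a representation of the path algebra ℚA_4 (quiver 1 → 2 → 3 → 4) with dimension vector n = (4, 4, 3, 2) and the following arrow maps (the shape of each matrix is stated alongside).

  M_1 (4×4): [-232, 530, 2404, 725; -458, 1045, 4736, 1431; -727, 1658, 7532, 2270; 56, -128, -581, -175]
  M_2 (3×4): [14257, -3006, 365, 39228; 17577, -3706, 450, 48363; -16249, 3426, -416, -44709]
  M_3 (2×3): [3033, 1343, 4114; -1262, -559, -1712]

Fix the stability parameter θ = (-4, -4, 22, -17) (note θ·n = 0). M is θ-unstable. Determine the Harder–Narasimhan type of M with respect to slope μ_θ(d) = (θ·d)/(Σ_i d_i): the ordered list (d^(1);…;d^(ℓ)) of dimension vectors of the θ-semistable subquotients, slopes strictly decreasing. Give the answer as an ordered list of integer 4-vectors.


Barcode: M ≅ I[1,2]^2, I[1,4]^2, I[3,3]. HN layers by μ_θ (3 steps, strictly decreasing):
  μ^(1)=22; μ^(2)=5/2; μ^(3)=-4

((0, 0, 1, 0); (0, 0, 2, 2); (4, 4, 0, 0))


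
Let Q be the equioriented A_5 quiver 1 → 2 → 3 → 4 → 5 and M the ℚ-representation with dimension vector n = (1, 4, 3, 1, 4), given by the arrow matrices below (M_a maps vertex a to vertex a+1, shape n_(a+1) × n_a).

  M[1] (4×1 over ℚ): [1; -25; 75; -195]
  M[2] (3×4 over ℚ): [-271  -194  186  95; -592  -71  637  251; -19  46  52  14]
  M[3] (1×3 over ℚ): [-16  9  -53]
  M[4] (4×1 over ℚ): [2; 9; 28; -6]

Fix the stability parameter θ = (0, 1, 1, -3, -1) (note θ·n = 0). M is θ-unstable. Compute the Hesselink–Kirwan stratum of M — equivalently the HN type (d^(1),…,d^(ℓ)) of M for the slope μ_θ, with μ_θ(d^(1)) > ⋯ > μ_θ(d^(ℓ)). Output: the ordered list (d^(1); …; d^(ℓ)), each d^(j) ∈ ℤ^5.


Via rank(M_{q-1}∘⋯∘M_p): M ≅ I[1,3], I[2,2], I[2,3], I[2,5], I[5,5]^3.
μ_θ-semistable layers: μ^(1)=1; μ^(2)=0; μ^(3)=-1/2; μ^(4)=-1

((0, 3, 2, 0, 0); (1, 0, 0, 0, 0); (0, 1, 1, 1, 1); (0, 0, 0, 0, 3))


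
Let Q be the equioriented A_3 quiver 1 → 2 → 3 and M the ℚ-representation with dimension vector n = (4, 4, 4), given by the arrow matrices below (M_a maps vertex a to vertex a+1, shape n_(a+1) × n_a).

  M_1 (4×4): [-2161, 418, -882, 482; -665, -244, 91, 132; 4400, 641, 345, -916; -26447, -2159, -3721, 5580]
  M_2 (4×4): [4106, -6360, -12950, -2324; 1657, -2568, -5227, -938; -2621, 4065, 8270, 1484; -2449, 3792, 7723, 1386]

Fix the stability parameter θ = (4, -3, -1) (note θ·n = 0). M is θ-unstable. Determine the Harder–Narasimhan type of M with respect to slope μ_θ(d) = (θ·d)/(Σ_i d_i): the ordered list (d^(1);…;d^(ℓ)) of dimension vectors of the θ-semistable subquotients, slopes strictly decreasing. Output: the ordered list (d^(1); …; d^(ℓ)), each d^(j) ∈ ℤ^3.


Barcode: M ≅ I[1,2]^2, I[1,3]^2, I[3,3]^2. HN layers by μ_θ (3 steps, strictly decreasing):
  μ^(1)=1/2; μ^(2)=0; μ^(3)=-1

((2, 2, 0); (2, 2, 2); (0, 0, 2))


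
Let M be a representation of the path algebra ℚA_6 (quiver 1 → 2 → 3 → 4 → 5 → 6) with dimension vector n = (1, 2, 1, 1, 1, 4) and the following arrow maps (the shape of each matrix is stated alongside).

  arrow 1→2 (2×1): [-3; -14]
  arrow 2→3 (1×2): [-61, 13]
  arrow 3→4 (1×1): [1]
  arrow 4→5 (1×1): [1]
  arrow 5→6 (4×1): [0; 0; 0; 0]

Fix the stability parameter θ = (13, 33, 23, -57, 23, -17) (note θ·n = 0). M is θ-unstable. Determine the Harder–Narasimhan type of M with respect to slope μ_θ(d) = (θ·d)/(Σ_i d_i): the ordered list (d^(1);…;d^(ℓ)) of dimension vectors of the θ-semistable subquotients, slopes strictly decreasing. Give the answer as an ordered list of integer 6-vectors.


Via rank(M_{q-1}∘⋯∘M_p): M ≅ I[1,5], I[2,2], I[6,6]^4.
μ_θ-semistable layers: μ^(1)=33; μ^(2)=23; μ^(3)=3; μ^(4)=-17

((0, 1, 0, 0, 0, 0); (0, 0, 0, 0, 1, 0); (1, 1, 1, 1, 0, 0); (0, 0, 0, 0, 0, 4))


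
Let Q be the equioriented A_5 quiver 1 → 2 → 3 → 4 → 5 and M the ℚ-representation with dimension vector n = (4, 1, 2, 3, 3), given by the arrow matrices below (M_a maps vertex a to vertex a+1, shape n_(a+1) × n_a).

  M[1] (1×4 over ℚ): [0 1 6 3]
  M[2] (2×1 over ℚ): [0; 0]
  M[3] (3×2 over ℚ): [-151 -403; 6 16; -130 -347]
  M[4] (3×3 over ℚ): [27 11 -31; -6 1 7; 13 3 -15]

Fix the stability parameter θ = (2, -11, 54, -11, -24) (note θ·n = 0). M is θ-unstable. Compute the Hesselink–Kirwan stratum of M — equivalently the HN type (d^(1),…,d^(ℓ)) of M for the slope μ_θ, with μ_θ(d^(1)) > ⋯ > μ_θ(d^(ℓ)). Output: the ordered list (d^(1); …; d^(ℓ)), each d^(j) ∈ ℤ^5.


Interval decomposition of M: I[1,1]^3, I[1,2], I[3,5]^2, I[4,4], I[5,5].
HN type (ℓ=5): μ^(1)=19/3; μ^(2)=2; μ^(3)=-9/2; μ^(4)=-11; μ^(5)=-24

((0, 0, 2, 2, 2); (3, 0, 0, 0, 0); (1, 1, 0, 0, 0); (0, 0, 0, 1, 0); (0, 0, 0, 0, 1))


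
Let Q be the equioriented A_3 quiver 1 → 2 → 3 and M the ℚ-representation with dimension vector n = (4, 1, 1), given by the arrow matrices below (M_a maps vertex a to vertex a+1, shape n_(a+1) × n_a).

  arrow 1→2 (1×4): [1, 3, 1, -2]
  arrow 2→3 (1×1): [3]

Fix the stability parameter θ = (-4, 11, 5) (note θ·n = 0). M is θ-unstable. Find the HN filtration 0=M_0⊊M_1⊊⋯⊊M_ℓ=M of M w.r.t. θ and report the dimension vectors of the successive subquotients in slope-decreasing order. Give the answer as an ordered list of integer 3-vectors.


Via rank(M_{q-1}∘⋯∘M_p): M ≅ I[1,1]^3, I[1,3].
μ_θ-semistable layers: μ^(1)=8; μ^(2)=-4

((0, 1, 1); (4, 0, 0))


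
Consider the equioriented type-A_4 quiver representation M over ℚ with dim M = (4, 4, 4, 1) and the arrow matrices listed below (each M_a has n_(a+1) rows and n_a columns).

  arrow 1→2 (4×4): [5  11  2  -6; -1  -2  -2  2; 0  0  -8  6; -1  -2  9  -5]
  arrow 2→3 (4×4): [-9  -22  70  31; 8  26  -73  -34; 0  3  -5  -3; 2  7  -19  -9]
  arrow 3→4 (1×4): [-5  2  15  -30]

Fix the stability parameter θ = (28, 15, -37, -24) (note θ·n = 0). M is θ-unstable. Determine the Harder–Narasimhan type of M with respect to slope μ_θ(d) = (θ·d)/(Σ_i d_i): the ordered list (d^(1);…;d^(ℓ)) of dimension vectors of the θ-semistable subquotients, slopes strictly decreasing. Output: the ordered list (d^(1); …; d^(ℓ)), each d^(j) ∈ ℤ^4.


Interval decomposition of M: I[1,2], I[1,3]^2, I[1,4], I[3,3].
HN type (ℓ=4): μ^(1)=43/2; μ^(2)=2; μ^(3)=-9/2; μ^(4)=-37

((1, 1, 0, 0); (2, 2, 2, 0); (1, 1, 1, 1); (0, 0, 1, 0))


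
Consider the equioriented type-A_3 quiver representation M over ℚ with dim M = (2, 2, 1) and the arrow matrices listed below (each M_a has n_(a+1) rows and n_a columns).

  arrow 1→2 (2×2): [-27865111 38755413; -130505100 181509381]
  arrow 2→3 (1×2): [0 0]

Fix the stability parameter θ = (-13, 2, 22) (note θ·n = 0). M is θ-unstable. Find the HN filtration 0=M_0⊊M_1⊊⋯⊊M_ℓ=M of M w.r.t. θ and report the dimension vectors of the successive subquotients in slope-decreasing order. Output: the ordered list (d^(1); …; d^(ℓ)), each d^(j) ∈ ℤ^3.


Interval decomposition of M: I[1,2]^2, I[3,3].
HN type (ℓ=3): μ^(1)=22; μ^(2)=2; μ^(3)=-13

((0, 0, 1); (0, 2, 0); (2, 0, 0))


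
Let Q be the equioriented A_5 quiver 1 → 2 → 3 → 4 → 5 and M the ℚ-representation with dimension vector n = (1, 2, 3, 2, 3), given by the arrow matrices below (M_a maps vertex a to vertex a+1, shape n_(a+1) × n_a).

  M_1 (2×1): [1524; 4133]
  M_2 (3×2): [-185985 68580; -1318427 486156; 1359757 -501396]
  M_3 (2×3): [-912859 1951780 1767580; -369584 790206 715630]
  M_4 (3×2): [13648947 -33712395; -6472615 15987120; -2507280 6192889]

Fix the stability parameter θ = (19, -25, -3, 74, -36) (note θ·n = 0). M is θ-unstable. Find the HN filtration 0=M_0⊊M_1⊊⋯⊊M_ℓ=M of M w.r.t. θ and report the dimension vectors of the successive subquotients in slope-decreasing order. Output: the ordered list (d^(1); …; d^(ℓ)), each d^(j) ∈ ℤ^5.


Interval decomposition of M: I[1,2], I[2,5], I[3,3], I[3,5], I[5,5].
HN type (ℓ=4): μ^(1)=19; μ^(2)=-3; μ^(3)=-25; μ^(4)=-36

((0, 0, 0, 2, 2); (1, 1, 3, 0, 0); (0, 1, 0, 0, 0); (0, 0, 0, 0, 1))


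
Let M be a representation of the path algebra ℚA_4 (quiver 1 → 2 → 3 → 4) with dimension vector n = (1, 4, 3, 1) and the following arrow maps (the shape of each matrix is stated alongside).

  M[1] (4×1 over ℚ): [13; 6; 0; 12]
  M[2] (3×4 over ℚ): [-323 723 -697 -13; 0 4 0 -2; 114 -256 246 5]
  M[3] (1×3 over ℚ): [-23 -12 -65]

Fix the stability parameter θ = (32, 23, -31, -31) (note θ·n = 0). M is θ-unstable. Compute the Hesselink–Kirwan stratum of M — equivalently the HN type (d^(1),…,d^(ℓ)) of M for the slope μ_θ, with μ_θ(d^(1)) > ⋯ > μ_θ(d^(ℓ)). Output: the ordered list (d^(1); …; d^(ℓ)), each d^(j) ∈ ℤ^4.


Interval decomposition of M: I[1,4], I[2,2]^2, I[2,3], I[3,3].
HN type (ℓ=4): μ^(1)=23; μ^(2)=-7/4; μ^(3)=-4; μ^(4)=-31

((0, 2, 0, 0); (1, 1, 1, 1); (0, 1, 1, 0); (0, 0, 1, 0))


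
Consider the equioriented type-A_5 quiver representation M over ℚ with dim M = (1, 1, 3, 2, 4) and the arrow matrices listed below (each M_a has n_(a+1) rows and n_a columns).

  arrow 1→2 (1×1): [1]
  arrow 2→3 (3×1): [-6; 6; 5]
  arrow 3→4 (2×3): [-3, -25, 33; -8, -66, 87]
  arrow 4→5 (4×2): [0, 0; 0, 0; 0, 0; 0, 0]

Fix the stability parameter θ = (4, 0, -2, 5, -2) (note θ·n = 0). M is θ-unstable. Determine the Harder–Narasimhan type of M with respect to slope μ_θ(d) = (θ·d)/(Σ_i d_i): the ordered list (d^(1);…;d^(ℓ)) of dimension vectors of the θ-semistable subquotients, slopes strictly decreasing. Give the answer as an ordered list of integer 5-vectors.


Barcode: M ≅ I[1,4], I[3,3], I[3,4], I[5,5]^4. HN layers by μ_θ (3 steps, strictly decreasing):
  μ^(1)=5; μ^(2)=2/3; μ^(3)=-2

((0, 0, 0, 2, 0); (1, 1, 1, 0, 0); (0, 0, 2, 0, 4))


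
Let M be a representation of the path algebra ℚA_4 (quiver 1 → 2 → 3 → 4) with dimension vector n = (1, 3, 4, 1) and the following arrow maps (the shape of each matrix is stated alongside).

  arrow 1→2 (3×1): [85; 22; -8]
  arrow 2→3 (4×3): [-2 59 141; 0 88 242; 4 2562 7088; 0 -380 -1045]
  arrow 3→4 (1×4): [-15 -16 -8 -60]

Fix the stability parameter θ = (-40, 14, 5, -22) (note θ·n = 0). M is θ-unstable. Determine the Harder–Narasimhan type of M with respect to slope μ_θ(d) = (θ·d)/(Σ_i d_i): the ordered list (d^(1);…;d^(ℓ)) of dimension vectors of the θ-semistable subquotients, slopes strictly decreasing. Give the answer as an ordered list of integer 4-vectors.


Interval decomposition of M: I[1,2], I[2,3], I[2,4], I[3,3]^2.
HN type (ℓ=5): μ^(1)=14; μ^(2)=19/2; μ^(3)=5; μ^(4)=-1; μ^(5)=-40

((0, 1, 0, 0); (0, 1, 1, 0); (0, 0, 2, 0); (0, 1, 1, 1); (1, 0, 0, 0))


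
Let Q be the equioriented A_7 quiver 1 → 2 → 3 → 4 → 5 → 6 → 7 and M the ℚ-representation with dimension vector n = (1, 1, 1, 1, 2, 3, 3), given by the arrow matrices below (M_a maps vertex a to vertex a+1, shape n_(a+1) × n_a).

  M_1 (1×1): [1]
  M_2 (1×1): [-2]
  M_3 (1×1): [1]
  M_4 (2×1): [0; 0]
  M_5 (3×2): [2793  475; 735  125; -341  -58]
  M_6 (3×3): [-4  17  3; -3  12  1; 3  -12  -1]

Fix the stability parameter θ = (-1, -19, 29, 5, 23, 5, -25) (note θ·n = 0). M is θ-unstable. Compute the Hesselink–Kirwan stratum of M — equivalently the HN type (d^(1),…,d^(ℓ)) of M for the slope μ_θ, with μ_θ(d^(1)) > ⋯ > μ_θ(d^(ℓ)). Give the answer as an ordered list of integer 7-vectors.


Interval decomposition of M: I[1,4], I[5,6], I[5,7], I[6,7], I[7,7].
HN type (ℓ=5): μ^(1)=17; μ^(2)=14; μ^(3)=1; μ^(4)=-10; μ^(5)=-25

((0, 0, 1, 1, 0, 0, 0); (0, 0, 0, 0, 1, 1, 0); (0, 0, 0, 0, 1, 1, 1); (1, 1, 0, 0, 0, 1, 1); (0, 0, 0, 0, 0, 0, 1))


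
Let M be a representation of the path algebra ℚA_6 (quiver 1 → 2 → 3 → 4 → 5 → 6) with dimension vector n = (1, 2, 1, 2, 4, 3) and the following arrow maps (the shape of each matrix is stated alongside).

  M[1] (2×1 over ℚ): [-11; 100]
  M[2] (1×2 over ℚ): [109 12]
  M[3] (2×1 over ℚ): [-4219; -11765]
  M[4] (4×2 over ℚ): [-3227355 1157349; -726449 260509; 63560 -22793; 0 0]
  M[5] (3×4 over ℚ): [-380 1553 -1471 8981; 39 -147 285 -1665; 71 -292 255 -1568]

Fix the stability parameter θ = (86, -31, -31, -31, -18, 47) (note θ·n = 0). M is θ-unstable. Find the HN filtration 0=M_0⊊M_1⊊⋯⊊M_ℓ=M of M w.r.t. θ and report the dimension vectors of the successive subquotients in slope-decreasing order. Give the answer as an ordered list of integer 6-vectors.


Via rank(M_{q-1}∘⋯∘M_p): M ≅ I[1,6], I[2,2], I[4,6], I[5,5], I[5,6].
μ_θ-semistable layers: μ^(1)=47; μ^(2)=-5; μ^(3)=-18; μ^(4)=-31

((0, 0, 0, 0, 0, 3); (1, 1, 1, 1, 1, 0); (0, 0, 0, 0, 3, 0); (0, 1, 0, 1, 0, 0))


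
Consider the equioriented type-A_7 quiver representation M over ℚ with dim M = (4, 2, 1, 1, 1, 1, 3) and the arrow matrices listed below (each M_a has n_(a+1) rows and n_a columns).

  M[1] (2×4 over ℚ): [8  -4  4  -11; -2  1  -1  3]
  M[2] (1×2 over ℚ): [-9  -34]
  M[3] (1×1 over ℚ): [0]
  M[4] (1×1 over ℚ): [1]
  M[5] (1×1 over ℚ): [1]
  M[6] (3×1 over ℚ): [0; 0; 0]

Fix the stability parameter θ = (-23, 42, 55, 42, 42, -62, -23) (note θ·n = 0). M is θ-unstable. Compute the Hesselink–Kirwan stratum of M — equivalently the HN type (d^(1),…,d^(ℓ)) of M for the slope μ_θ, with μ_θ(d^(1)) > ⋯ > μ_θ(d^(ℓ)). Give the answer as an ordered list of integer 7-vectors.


Via rank(M_{q-1}∘⋯∘M_p): M ≅ I[1,1]^2, I[1,2], I[1,3], I[4,6], I[7,7]^3.
μ_θ-semistable layers: μ^(1)=55; μ^(2)=42; μ^(3)=22/3; μ^(4)=-23

((0, 0, 1, 0, 0, 0, 0); (0, 2, 0, 0, 0, 0, 0); (0, 0, 0, 1, 1, 1, 0); (4, 0, 0, 0, 0, 0, 3))


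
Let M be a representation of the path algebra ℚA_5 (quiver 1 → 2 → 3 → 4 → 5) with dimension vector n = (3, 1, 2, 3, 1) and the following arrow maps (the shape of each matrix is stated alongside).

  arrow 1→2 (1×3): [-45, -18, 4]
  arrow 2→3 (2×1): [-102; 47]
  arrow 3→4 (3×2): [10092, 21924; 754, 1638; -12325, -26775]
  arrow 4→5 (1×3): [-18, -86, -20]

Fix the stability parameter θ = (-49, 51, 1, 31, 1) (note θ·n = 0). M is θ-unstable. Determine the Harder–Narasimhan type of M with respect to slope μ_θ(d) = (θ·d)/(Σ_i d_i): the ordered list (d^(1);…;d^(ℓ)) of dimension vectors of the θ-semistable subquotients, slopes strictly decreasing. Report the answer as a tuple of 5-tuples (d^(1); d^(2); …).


Barcode: M ≅ I[1,1]^2, I[1,4], I[3,3], I[4,4], I[4,5]. HN layers by μ_θ (5 steps, strictly decreasing):
  μ^(1)=31; μ^(2)=26; μ^(3)=16; μ^(4)=1; μ^(5)=-49

((0, 0, 0, 2, 0); (0, 1, 1, 0, 0); (0, 0, 0, 1, 1); (0, 0, 1, 0, 0); (3, 0, 0, 0, 0))


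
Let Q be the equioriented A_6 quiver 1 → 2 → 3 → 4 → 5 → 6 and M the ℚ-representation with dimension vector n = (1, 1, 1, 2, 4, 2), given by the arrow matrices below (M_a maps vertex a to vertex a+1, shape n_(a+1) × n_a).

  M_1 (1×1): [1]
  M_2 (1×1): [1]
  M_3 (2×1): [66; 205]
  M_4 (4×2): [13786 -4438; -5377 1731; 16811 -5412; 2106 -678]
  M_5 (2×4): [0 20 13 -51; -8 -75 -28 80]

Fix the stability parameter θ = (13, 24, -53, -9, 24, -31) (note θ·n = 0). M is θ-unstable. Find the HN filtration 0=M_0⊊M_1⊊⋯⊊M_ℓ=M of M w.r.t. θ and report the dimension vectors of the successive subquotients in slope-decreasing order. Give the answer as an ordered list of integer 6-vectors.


Interval decomposition of M: I[1,6], I[4,6], I[5,5]^2.
HN type (ℓ=4): μ^(1)=24; μ^(2)=-7/2; μ^(3)=-25/4; μ^(4)=-9

((0, 0, 0, 0, 2, 0); (0, 0, 0, 0, 2, 2); (1, 1, 1, 1, 0, 0); (0, 0, 0, 1, 0, 0))


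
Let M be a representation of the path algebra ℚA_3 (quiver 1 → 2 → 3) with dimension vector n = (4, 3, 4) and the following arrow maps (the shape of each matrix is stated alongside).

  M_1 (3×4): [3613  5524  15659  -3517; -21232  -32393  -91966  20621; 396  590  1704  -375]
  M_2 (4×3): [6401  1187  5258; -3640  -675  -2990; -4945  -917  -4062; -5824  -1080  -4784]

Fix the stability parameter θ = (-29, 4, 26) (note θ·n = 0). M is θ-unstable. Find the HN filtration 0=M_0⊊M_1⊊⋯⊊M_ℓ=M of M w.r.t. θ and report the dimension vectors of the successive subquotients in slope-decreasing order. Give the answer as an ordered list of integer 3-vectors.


Via rank(M_{q-1}∘⋯∘M_p): M ≅ I[1,1], I[1,2], I[1,3]^2, I[3,3]^2.
μ_θ-semistable layers: μ^(1)=26; μ^(2)=4; μ^(3)=-29

((0, 0, 4); (0, 3, 0); (4, 0, 0))


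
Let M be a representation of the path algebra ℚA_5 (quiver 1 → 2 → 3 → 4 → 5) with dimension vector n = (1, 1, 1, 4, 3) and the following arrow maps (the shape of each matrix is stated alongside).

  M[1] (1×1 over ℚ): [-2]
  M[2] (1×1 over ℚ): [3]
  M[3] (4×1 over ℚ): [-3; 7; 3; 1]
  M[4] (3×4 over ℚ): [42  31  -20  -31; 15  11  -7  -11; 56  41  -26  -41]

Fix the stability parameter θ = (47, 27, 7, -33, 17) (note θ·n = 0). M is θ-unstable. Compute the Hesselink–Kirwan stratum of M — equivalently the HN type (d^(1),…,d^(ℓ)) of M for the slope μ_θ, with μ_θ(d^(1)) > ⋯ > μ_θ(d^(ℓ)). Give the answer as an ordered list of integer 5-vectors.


Interval decomposition of M: I[1,4], I[4,4], I[4,5]^2, I[5,5].
HN type (ℓ=3): μ^(1)=17; μ^(2)=12; μ^(3)=-33

((0, 0, 0, 0, 3); (1, 1, 1, 1, 0); (0, 0, 0, 3, 0))


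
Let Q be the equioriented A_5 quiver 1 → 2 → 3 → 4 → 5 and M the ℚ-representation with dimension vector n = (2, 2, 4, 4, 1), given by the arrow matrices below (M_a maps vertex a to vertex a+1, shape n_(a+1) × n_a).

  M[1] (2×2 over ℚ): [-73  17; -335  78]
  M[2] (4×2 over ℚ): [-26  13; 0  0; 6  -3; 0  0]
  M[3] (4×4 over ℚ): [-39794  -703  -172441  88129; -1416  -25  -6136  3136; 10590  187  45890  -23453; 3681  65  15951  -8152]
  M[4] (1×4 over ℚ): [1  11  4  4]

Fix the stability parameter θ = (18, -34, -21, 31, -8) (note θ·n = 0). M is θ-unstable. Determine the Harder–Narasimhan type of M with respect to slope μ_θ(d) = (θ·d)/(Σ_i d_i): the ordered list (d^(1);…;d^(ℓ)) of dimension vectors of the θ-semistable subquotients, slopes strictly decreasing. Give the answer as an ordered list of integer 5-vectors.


Barcode: M ≅ I[1,2], I[1,5], I[3,4]^3. HN layers by μ_θ (5 steps, strictly decreasing):
  μ^(1)=31; μ^(2)=23/2; μ^(3)=-8; μ^(4)=-37/3; μ^(5)=-21

((0, 0, 0, 3, 0); (0, 0, 0, 1, 1); (1, 1, 0, 0, 0); (1, 1, 1, 0, 0); (0, 0, 3, 0, 0))


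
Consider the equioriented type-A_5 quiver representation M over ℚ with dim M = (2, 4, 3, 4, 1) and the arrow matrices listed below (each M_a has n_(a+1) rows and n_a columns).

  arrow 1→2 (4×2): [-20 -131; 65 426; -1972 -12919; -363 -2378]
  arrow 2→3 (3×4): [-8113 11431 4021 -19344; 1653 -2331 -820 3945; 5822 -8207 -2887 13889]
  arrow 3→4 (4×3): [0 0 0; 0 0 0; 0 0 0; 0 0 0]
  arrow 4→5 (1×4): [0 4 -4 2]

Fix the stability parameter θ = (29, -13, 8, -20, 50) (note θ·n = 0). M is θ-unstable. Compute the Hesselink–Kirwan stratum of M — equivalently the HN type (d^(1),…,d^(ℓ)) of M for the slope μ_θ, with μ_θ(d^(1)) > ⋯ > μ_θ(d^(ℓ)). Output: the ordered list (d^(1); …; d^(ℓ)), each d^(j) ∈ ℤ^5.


Barcode: M ≅ I[1,3]^2, I[2,2], I[2,3], I[4,4]^3, I[4,5]. HN layers by μ_θ (4 steps, strictly decreasing):
  μ^(1)=50; μ^(2)=8; μ^(3)=-13; μ^(4)=-20

((0, 0, 0, 0, 1); (2, 2, 3, 0, 0); (0, 2, 0, 0, 0); (0, 0, 0, 4, 0))


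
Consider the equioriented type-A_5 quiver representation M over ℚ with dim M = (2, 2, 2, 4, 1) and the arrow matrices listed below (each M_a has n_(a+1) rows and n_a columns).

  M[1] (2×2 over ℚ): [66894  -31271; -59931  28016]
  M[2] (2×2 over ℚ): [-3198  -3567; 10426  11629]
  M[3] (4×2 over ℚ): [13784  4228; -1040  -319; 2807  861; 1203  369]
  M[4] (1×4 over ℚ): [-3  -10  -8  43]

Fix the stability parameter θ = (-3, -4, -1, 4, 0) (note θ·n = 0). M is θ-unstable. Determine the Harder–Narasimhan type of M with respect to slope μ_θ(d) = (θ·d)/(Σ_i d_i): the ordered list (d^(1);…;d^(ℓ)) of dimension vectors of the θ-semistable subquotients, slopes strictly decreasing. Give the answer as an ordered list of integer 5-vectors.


Interval decomposition of M: I[1,2], I[1,5], I[3,4], I[4,4]^2.
HN type (ℓ=4): μ^(1)=4; μ^(2)=2; μ^(3)=-1; μ^(4)=-7/2

((0, 0, 0, 3, 0); (0, 0, 0, 1, 1); (0, 0, 2, 0, 0); (2, 2, 0, 0, 0))


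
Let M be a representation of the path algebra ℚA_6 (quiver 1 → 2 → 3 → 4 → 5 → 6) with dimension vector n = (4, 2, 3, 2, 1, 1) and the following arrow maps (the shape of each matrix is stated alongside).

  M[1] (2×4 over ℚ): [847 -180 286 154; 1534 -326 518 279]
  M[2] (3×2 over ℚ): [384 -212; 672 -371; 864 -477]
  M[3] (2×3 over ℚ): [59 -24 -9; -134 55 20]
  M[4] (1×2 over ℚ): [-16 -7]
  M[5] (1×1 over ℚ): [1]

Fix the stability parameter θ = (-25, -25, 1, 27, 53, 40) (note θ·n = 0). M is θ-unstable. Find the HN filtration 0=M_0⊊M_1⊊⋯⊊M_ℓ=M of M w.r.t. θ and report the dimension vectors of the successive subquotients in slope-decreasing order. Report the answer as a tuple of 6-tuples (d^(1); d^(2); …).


Via rank(M_{q-1}∘⋯∘M_p): M ≅ I[1,1]^2, I[1,2], I[1,6], I[3,3], I[3,4].
μ_θ-semistable layers: μ^(1)=93/2; μ^(2)=27; μ^(3)=1; μ^(4)=-25

((0, 0, 0, 0, 1, 1); (0, 0, 0, 2, 0, 0); (0, 0, 3, 0, 0, 0); (4, 2, 0, 0, 0, 0))


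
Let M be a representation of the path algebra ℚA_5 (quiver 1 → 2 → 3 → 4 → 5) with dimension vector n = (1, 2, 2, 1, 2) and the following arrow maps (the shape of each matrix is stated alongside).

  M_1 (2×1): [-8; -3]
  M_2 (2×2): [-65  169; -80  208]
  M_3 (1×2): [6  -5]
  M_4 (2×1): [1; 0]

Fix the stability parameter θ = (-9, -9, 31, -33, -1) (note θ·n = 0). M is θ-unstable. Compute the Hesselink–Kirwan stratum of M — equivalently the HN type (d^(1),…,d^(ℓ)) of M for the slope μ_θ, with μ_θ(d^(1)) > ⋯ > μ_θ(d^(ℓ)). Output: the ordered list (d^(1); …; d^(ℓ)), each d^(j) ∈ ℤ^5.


Barcode: M ≅ I[1,5], I[2,2], I[3,3], I[5,5]. HN layers by μ_θ (3 steps, strictly decreasing):
  μ^(1)=31; μ^(2)=-1; μ^(3)=-9

((0, 0, 1, 0, 0); (0, 0, 1, 1, 2); (1, 2, 0, 0, 0))


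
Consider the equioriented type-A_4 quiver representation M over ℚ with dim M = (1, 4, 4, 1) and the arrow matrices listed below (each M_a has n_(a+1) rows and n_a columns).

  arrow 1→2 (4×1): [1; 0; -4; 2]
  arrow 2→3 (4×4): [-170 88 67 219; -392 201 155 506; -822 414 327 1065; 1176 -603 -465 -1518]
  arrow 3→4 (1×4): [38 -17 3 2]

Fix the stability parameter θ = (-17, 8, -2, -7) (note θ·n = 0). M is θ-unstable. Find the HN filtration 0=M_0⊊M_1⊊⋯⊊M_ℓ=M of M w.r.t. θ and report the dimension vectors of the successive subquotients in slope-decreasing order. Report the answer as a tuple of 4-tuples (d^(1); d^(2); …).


Barcode: M ≅ I[1,2], I[2,2], I[2,3], I[2,4], I[3,3]^2. HN layers by μ_θ (5 steps, strictly decreasing):
  μ^(1)=8; μ^(2)=3; μ^(3)=-1/3; μ^(4)=-2; μ^(5)=-17

((0, 2, 0, 0); (0, 1, 1, 0); (0, 1, 1, 1); (0, 0, 2, 0); (1, 0, 0, 0))


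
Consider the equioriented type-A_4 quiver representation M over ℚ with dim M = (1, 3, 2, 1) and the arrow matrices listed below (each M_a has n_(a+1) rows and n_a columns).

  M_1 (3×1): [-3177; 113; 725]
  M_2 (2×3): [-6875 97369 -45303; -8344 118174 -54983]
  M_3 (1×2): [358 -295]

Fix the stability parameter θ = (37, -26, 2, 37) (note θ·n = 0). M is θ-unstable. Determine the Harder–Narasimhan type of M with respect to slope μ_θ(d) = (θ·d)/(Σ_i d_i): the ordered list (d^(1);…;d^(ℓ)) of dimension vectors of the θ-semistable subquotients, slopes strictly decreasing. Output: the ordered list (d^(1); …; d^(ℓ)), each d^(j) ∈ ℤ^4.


Via rank(M_{q-1}∘⋯∘M_p): M ≅ I[1,4], I[2,2], I[2,3].
μ_θ-semistable layers: μ^(1)=37; μ^(2)=13/3; μ^(3)=2; μ^(4)=-26

((0, 0, 0, 1); (1, 1, 1, 0); (0, 0, 1, 0); (0, 2, 0, 0))


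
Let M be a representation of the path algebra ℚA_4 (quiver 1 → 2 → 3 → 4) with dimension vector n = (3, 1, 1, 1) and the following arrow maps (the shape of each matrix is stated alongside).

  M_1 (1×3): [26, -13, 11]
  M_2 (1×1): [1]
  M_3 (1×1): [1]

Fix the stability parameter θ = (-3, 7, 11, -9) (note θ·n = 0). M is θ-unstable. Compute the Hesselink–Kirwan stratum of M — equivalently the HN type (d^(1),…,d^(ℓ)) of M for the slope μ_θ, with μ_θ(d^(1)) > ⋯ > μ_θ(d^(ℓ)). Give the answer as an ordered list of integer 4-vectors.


Barcode: M ≅ I[1,1]^2, I[1,4]. HN layers by μ_θ (2 steps, strictly decreasing):
  μ^(1)=3; μ^(2)=-3

((0, 1, 1, 1); (3, 0, 0, 0))


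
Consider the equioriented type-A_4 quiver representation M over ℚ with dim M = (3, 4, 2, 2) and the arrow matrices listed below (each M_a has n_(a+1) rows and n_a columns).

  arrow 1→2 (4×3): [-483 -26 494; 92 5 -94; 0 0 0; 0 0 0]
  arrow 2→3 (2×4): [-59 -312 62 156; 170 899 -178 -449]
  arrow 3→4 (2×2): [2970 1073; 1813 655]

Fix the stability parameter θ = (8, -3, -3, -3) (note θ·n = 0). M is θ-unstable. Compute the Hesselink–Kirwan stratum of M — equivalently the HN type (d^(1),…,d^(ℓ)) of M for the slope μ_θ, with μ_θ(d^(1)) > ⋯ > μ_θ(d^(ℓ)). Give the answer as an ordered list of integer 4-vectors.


Interval decomposition of M: I[1,1], I[1,4]^2, I[2,2]^2.
HN type (ℓ=3): μ^(1)=8; μ^(2)=-1/4; μ^(3)=-3

((1, 0, 0, 0); (2, 2, 2, 2); (0, 2, 0, 0))


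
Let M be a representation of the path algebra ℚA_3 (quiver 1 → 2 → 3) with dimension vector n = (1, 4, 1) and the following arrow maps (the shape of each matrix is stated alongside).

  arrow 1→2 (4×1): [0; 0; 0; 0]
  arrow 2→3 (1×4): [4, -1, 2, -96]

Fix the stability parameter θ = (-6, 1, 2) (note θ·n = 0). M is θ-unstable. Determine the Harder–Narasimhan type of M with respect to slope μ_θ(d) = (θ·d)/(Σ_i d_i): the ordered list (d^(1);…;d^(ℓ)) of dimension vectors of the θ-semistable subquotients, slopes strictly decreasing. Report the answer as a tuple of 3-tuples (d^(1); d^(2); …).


Interval decomposition of M: I[1,1], I[2,2]^3, I[2,3].
HN type (ℓ=3): μ^(1)=2; μ^(2)=1; μ^(3)=-6

((0, 0, 1); (0, 4, 0); (1, 0, 0))


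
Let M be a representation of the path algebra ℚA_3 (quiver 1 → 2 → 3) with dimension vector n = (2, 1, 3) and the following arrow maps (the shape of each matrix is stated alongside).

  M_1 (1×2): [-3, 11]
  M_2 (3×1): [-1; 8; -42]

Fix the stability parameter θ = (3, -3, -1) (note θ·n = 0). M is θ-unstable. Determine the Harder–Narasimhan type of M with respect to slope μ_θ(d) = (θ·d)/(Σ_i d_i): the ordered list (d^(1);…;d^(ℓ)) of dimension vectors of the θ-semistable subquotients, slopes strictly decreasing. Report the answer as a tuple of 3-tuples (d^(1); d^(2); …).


Via rank(M_{q-1}∘⋯∘M_p): M ≅ I[1,1], I[1,3], I[3,3]^2.
μ_θ-semistable layers: μ^(1)=3; μ^(2)=-1/3; μ^(3)=-1

((1, 0, 0); (1, 1, 1); (0, 0, 2))


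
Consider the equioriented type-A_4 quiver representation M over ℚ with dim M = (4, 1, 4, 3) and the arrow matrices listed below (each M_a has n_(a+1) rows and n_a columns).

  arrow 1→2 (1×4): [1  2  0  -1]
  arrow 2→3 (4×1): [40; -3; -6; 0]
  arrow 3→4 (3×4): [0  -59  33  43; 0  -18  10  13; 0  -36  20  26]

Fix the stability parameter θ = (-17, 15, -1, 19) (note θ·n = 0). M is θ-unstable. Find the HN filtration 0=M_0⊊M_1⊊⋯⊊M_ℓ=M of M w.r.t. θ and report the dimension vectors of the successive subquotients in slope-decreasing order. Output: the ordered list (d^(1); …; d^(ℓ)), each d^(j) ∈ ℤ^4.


Via rank(M_{q-1}∘⋯∘M_p): M ≅ I[1,1]^3, I[1,4], I[3,3]^2, I[3,4], I[4,4].
μ_θ-semistable layers: μ^(1)=19; μ^(2)=7; μ^(3)=-1; μ^(4)=-17

((0, 0, 0, 3); (0, 1, 1, 0); (0, 0, 3, 0); (4, 0, 0, 0))


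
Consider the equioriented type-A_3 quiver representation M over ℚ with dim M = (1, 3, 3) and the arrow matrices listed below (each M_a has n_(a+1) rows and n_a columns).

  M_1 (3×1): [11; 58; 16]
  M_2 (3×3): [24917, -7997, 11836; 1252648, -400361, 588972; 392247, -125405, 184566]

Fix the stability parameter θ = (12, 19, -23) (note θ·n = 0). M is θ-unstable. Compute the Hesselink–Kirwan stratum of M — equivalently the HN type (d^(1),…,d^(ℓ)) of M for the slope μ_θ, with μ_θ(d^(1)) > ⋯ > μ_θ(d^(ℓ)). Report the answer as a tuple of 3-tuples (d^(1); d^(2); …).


Via rank(M_{q-1}∘⋯∘M_p): M ≅ I[1,3], I[2,3]^2.
μ_θ-semistable layers: μ^(1)=8/3; μ^(2)=-2

((1, 1, 1); (0, 2, 2))


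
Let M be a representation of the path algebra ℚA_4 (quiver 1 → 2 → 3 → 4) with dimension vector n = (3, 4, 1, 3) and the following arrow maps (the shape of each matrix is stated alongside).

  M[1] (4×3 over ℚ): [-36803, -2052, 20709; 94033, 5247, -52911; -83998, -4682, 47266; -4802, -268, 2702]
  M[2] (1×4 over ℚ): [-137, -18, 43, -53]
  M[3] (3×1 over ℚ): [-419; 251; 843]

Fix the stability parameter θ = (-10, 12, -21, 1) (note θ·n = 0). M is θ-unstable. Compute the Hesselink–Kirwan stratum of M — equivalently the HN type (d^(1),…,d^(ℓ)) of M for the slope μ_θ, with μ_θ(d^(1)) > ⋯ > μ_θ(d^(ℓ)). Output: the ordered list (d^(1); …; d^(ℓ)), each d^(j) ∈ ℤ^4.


Via rank(M_{q-1}∘⋯∘M_p): M ≅ I[1,1], I[1,2], I[1,4], I[2,2]^2, I[4,4]^2.
μ_θ-semistable layers: μ^(1)=12; μ^(2)=1; μ^(3)=-9/2; μ^(4)=-10

((0, 3, 0, 0); (0, 0, 0, 3); (0, 1, 1, 0); (3, 0, 0, 0))


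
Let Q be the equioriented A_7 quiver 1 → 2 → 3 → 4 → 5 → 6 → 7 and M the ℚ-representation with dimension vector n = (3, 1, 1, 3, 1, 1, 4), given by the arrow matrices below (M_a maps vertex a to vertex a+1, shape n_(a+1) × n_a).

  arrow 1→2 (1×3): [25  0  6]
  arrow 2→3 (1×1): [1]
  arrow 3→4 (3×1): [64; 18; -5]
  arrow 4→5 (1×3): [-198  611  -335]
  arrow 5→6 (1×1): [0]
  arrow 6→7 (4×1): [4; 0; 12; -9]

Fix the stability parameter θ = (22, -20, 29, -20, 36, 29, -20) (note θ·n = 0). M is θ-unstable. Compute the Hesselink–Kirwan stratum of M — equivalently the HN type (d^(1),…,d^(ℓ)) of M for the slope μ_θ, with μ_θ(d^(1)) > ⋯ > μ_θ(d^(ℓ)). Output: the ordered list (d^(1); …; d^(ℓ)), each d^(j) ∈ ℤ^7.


Via rank(M_{q-1}∘⋯∘M_p): M ≅ I[1,1]^2, I[1,5], I[4,4]^2, I[6,7], I[7,7]^3.
μ_θ-semistable layers: μ^(1)=36; μ^(2)=22; μ^(3)=9/2; μ^(4)=1; μ^(5)=-20

((0, 0, 0, 0, 1, 0, 0); (2, 0, 0, 0, 0, 0, 0); (0, 0, 1, 1, 0, 1, 1); (1, 1, 0, 0, 0, 0, 0); (0, 0, 0, 2, 0, 0, 3))


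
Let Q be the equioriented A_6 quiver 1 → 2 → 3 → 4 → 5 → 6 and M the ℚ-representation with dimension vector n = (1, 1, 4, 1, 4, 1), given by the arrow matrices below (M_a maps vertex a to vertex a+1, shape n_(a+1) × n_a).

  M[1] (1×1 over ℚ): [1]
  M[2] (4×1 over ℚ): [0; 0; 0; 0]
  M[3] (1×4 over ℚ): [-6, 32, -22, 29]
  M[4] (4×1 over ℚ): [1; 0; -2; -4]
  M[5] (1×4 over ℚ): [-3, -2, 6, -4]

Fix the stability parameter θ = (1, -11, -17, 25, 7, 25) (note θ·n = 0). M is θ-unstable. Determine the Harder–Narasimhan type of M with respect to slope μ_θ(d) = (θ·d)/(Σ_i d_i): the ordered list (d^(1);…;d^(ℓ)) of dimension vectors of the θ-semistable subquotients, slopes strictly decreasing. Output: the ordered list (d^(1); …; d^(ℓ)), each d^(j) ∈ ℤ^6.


Via rank(M_{q-1}∘⋯∘M_p): M ≅ I[1,2], I[3,3]^3, I[3,6], I[5,5]^3.
μ_θ-semistable layers: μ^(1)=25; μ^(2)=16; μ^(3)=7; μ^(4)=-5; μ^(5)=-17

((0, 0, 0, 0, 0, 1); (0, 0, 0, 1, 1, 0); (0, 0, 0, 0, 3, 0); (1, 1, 0, 0, 0, 0); (0, 0, 4, 0, 0, 0))


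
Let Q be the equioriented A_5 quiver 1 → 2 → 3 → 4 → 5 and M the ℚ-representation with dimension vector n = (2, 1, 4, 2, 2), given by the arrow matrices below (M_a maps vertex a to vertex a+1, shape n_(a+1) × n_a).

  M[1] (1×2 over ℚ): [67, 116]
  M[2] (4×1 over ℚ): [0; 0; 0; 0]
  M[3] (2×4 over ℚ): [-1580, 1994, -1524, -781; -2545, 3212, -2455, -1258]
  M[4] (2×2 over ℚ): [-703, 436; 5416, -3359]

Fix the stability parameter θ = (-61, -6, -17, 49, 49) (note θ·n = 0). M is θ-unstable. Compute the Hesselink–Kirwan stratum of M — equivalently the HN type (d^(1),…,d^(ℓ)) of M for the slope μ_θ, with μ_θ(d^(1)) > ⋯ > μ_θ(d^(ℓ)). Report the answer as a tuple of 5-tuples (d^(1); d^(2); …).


Via rank(M_{q-1}∘⋯∘M_p): M ≅ I[1,1], I[1,2], I[3,3]^2, I[3,5]^2.
μ_θ-semistable layers: μ^(1)=49; μ^(2)=-6; μ^(3)=-17; μ^(4)=-61

((0, 0, 0, 2, 2); (0, 1, 0, 0, 0); (0, 0, 4, 0, 0); (2, 0, 0, 0, 0))


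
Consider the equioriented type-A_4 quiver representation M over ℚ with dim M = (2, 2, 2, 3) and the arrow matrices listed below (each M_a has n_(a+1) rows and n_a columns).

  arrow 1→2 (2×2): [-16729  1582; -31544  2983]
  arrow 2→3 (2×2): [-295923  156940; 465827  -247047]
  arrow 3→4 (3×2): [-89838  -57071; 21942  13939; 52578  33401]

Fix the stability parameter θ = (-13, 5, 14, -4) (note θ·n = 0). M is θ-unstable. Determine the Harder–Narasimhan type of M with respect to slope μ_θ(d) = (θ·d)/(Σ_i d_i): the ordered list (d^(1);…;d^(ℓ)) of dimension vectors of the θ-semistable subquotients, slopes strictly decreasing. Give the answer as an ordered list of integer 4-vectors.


Barcode: M ≅ I[1,3], I[1,4], I[4,4]^2. HN layers by μ_θ (4 steps, strictly decreasing):
  μ^(1)=14; μ^(2)=5; μ^(3)=-4; μ^(4)=-13

((0, 0, 1, 0); (0, 2, 1, 1); (0, 0, 0, 2); (2, 0, 0, 0))


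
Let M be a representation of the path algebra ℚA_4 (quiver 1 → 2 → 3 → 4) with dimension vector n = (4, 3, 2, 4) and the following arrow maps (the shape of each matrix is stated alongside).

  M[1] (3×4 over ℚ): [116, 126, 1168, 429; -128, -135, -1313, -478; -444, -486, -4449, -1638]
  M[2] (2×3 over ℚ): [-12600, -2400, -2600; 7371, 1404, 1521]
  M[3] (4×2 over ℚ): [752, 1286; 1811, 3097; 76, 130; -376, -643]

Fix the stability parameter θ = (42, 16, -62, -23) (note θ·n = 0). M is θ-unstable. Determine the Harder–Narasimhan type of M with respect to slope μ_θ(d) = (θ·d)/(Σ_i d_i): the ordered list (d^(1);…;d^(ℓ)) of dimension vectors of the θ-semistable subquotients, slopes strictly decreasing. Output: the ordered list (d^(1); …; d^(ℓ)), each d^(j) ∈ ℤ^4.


Interval decomposition of M: I[1,1], I[1,2]^2, I[1,4], I[3,4], I[4,4]^2.
HN type (ℓ=5): μ^(1)=42; μ^(2)=29; μ^(3)=-27/4; μ^(4)=-23; μ^(5)=-62

((1, 0, 0, 0); (2, 2, 0, 0); (1, 1, 1, 1); (0, 0, 0, 3); (0, 0, 1, 0))


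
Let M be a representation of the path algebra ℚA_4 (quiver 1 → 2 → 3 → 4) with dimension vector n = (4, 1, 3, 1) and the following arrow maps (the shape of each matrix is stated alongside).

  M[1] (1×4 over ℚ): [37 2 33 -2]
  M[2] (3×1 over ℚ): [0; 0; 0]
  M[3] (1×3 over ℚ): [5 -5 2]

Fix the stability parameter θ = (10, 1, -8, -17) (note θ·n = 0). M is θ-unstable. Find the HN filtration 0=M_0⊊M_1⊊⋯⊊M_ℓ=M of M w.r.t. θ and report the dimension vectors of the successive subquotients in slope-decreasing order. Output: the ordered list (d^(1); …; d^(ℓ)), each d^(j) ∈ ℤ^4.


Barcode: M ≅ I[1,1]^3, I[1,2], I[3,3]^2, I[3,4]. HN layers by μ_θ (4 steps, strictly decreasing):
  μ^(1)=10; μ^(2)=11/2; μ^(3)=-8; μ^(4)=-25/2

((3, 0, 0, 0); (1, 1, 0, 0); (0, 0, 2, 0); (0, 0, 1, 1))
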